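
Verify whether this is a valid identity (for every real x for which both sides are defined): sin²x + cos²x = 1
Yes, this is an identity.

Claim: sin²x + cos²x = 1.
Reasoning: The point (cos x, sin x) lies on the unit circle X² + Y² = 1, so cos²x + sin²x = 1 for every real x.
So the two sides agree for every real x for which both sides are defined.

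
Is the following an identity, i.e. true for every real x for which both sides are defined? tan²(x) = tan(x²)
No, this is NOT an identity.

Claim: tan²(x) = tan(x²).
Test a specific point where both sides are defined: x = 3π/4.
LHS = tan²(x) ≈ 1.0000
RHS = tan(x²) ≈ -0.8977
Since 1.0000 ≠ -0.8977, the equation fails at this point, so it cannot hold for every real x for which both sides are defined.
tan²(x) means (tan x)², squaring the output; tan(x²) squares the input. These are different functions.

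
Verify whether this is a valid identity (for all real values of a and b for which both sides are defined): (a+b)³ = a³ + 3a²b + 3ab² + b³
Yes, this is an identity.

Claim: (a+b)³ = a³ + 3a²b + 3ab² + b³.
Reasoning: (a+b)³ = (a+b)(a+b)² = (a+b)(a² + 2ab + b²) = a³ + 2a²b + ab² + a²b + 2ab² + b³ = a³ + 3a²b + 3ab² + b³.
So the two sides agree for all real values of a and b for which both sides are defined.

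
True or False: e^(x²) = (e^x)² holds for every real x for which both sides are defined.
False.

Claim: e^(x²) = (e^x)².
Test a specific point where both sides are defined: x = -1.
LHS = e^(x²) ≈ 2.7183
RHS = (e^x)² ≈ 0.1353
Since 2.7183 ≠ 0.1353, the equation fails at this point, so it cannot hold for every real x for which both sides are defined.
(e^x)² = e^(2x), and 2x ≠ x² in general.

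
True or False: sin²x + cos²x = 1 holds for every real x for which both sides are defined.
Claim: sin²x + cos²x = 1.
Reasoning: The point (cos x, sin x) lies on the unit circle X² + Y² = 1, so cos²x + sin²x = 1 for every real x.
So the two sides agree for every real x for which both sides are defined.

Conclusion: True.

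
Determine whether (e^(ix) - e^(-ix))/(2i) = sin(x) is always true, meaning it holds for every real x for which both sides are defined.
Yes, this is an identity.

Claim: (e^(ix) - e^(-ix))/(2i) = sin(x).
Reasoning: By Euler's formula e^(ix) = cos(x) + i·sin(x) and e^(-ix) = cos(x) - i·sin(x). Subtracting cancels the cosine terms: e^(ix) - e^(-ix) = 2i·sin(x); divide by 2i.
So the two sides agree for every real x for which both sides are defined.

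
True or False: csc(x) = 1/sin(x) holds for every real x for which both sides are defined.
Claim: csc(x) = 1/sin(x).
Reasoning: csc(x) is by definition the reciprocal of sin(x), wherever sin(x) ≠ 0.
So the two sides agree for every real x for which both sides are defined.

Conclusion: True.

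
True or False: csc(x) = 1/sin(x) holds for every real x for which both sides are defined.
Claim: csc(x) = 1/sin(x).
Reasoning: csc(x) is by definition the reciprocal of sin(x), wherever sin(x) ≠ 0.
So the two sides agree for every real x for which both sides are defined.

Conclusion: True.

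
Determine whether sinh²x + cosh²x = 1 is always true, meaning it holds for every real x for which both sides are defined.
Claim: sinh²x + cosh²x = 1.
Test a specific point where both sides are defined: x = 1.
LHS = sinh²x + cosh²x ≈ 3.7622
RHS = 1 ≈ 1.0000
Since 3.7622 ≠ 1.0000, the equation fails at this point, so it cannot hold for every real x for which both sides are defined.
The correct hyperbolic identity is cosh²x - sinh²x = 1 (a difference); the sum sinh²x + cosh²x equals cosh(2x).

Conclusion: No, this is NOT an identity.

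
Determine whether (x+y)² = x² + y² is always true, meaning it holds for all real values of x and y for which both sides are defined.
No, this is NOT an identity.

Claim: (x+y)² = x² + y².
Test a specific point where both sides are defined: x = 3, y = 4.
LHS = (x+y)² ≈ 49.0000
RHS = x² + y² ≈ 25.0000
Since 49.0000 ≠ 25.0000, the equation fails at this point, so it cannot hold for all real values of x and y for which both sides are defined.
The correct expansion is (x+y)² = x² + 2xy + y²; the cross term 2xy is missing.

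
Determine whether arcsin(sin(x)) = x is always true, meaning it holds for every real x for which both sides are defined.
No, this is NOT an identity.

Claim: arcsin(sin(x)) = x.
Test a specific point where both sides are defined: x = 3π/4.
LHS = arcsin(sin(x)) ≈ 0.7854
RHS = x ≈ 2.3562
Since 0.7854 ≠ 2.3562, the equation fails at this point, so it cannot hold for every real x for which both sides are defined.
arcsin only returns values in [-π/2, π/2], so arcsin(sin(x)) = x holds only for x in that interval, not for all real x.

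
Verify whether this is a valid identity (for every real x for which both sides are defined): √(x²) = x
No, this is NOT an identity.

Claim: √(x²) = x.
Test a specific point where both sides are defined: x = -2.
LHS = √(x²) ≈ 2.0000
RHS = x ≈ -2.0000
Since 2.0000 ≠ -2.0000, the equation fails at this point, so it cannot hold for every real x for which both sides are defined.
√(x²) = |x|, which differs from x whenever x < 0 (both sides are defined for every real x).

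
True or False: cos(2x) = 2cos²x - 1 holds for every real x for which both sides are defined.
True.

Claim: cos(2x) = 2cos²x - 1.
Reasoning: cos(2x) = cos²x - sin²x. Replace sin²x by 1 - cos²x: cos²x - (1 - cos²x) = 2cos²x - 1.
So the two sides agree for every real x for which both sides are defined.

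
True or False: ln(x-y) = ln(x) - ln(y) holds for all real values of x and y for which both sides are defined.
Claim: ln(x-y) = ln(x) - ln(y).
Test a specific point where both sides are defined: x = 3/2, y = 1.
LHS = ln(x-y) ≈ -0.6931
RHS = ln(x) - ln(y) ≈ 0.4055
Since -0.6931 ≠ 0.4055, the equation fails at this point, so it cannot hold for all real values of x and y for which both sides are defined.
ln(x) - ln(y) = ln(x/y), not ln(x-y).

Conclusion: False.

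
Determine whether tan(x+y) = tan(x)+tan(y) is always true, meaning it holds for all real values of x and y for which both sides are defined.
Claim: tan(x+y) = tan(x)+tan(y).
Test a specific point where both sides are defined: x = 3π/4, y = 2π/3.
LHS = tan(x+y) ≈ 3.7321
RHS = tan(x)+tan(y) ≈ -2.7321
Since 3.7321 ≠ -2.7321, the equation fails at this point, so it cannot hold for all real values of x and y for which both sides are defined.
The correct formula is tan(x+y) = (tan(x) + tan(y))/(1 - tan(x)tan(y)).

Conclusion: No, this is NOT an identity.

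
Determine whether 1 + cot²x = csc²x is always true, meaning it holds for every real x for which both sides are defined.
Yes, this is an identity.

Claim: 1 + cot²x = csc²x.
Reasoning: Start from sin²x + cos²x = 1 and divide every term by sin²x (allowed wherever cot x and csc x are defined): 1 + cot²x = 1/sin²x = csc²x.
So the two sides agree for every real x for which both sides are defined.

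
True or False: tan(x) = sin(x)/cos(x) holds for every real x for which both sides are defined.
True.

Claim: tan(x) = sin(x)/cos(x).
Reasoning: For an angle x whose terminal point on the unit circle is (cos x, sin x), tan(x) is defined as the ratio (second coordinate)/(first coordinate) = sin(x)/cos(x), wherever cos(x) ≠ 0.
So the two sides agree for every real x for which both sides are defined.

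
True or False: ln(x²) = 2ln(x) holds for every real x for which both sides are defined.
True.

Claim: ln(x²) = 2ln(x).
Reasoning: The right side requires x > 0. For x > 0, x² = (e^(ln x))² = e^(2ln x), so ln(x²) = 2ln(x). (For x < 0 the right side is undefined, so those values are outside the claim.)
So the two sides agree for every real x for which both sides are defined.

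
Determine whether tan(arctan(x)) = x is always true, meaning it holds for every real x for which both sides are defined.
Claim: tan(arctan(x)) = x.
Reasoning: For every real x, arctan(x) is by definition the angle in (-π/2, π/2) whose tangent equals x. Taking the tangent of that angle returns x.
So the two sides agree for every real x for which both sides are defined.

Conclusion: Yes, this is an identity.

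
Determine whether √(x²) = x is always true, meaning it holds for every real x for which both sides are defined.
No, this is NOT an identity.

Claim: √(x²) = x.
Test a specific point where both sides are defined: x = -2.
LHS = √(x²) ≈ 2.0000
RHS = x ≈ -2.0000
Since 2.0000 ≠ -2.0000, the equation fails at this point, so it cannot hold for every real x for which both sides are defined.
√(x²) = |x|, which differs from x whenever x < 0 (both sides are defined for every real x).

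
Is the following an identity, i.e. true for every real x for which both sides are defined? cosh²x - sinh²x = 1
Yes, this is an identity.

Claim: cosh²x - sinh²x = 1.
Reasoning: With cosh(x) = (e^x + e^-x)/2 and sinh(x) = (e^x - e^-x)/2: cosh²x = (e^(2x) + 2 + e^(-2x))/4 and sinh²x = (e^(2x) - 2 + e^(-2x))/4. Subtracting leaves 4/4 = 1.
So the two sides agree for every real x for which both sides are defined.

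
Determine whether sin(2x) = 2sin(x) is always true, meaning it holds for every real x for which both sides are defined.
Claim: sin(2x) = 2sin(x).
Test a specific point where both sides are defined: x = -π/6.
LHS = sin(2x) ≈ -0.8660
RHS = 2sin(x) ≈ -1.0000
Since -0.8660 ≠ -1.0000, the equation fails at this point, so it cannot hold for every real x for which both sides are defined.
The correct double-angle formula is sin(2x) = 2sin(x)cos(x).

Conclusion: No, this is NOT an identity.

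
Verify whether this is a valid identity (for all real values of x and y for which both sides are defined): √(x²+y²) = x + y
Claim: √(x²+y²) = x + y.
Test a specific point where both sides are defined: x = 3, y = 2.
LHS = √(x²+y²) ≈ 3.6056
RHS = x + y ≈ 5.0000
Since 3.6056 ≠ 5.0000, the equation fails at this point, so it cannot hold for all real values of x and y for which both sides are defined.
(x+y)² = x² + 2xy + y², not x² + y², so the square root does not split this way.

Conclusion: No, this is NOT an identity.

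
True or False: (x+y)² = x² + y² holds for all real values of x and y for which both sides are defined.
False.

Claim: (x+y)² = x² + y².
Test a specific point where both sides are defined: x = -3, y = -1.
LHS = (x+y)² ≈ 16.0000
RHS = x² + y² ≈ 10.0000
Since 16.0000 ≠ 10.0000, the equation fails at this point, so it cannot hold for all real values of x and y for which both sides are defined.
The correct expansion is (x+y)² = x² + 2xy + y²; the cross term 2xy is missing.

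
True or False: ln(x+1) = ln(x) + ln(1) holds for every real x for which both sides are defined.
False.

Claim: ln(x+1) = ln(x) + ln(1).
Test a specific point where both sides are defined: x = 3/2.
LHS = ln(x+1) ≈ 0.9163
RHS = ln(x) + ln(1) ≈ 0.4055
Since 0.9163 ≠ 0.4055, the equation fails at this point, so it cannot hold for every real x for which both sides are defined.
ln(1) = 0, so the right side is just ln(x), which differs from ln(x+1).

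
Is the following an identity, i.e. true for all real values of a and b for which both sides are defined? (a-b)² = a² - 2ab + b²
Yes, this is an identity.

Claim: (a-b)² = a² - 2ab + b².
Reasoning: Expand: (a-b)² = (a-b)(a-b) = a·a - a·b - b·a + b·b = a² - 2ab + b².
So the two sides agree for all real values of a and b for which both sides are defined.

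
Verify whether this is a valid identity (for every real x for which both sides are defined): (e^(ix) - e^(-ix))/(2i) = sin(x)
Claim: (e^(ix) - e^(-ix))/(2i) = sin(x).
Reasoning: By Euler's formula e^(ix) = cos(x) + i·sin(x) and e^(-ix) = cos(x) - i·sin(x). Subtracting cancels the cosine terms: e^(ix) - e^(-ix) = 2i·sin(x); divide by 2i.
So the two sides agree for every real x for which both sides are defined.

Conclusion: Yes, this is an identity.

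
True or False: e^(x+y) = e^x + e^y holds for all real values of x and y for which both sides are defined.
Claim: e^(x+y) = e^x + e^y.
Test a specific point where both sides are defined: x = -2, y = 3/2.
LHS = e^(x+y) ≈ 0.6065
RHS = e^x + e^y ≈ 4.6170
Since 0.6065 ≠ 4.6170, the equation fails at this point, so it cannot hold for all real values of x and y for which both sides are defined.
The correct rule is e^(x+y) = e^x · e^y (a product, not a sum).

Conclusion: False.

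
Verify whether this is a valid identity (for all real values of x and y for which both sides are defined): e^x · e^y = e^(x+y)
Yes, this is an identity.

Claim: e^x · e^y = e^(x+y).
Reasoning: This is the law of exponents for a common base: multiplying powers adds exponents. E.g. from the series, (Σ x^j/j!)(Σ y^k/k!) = Σ_m (Σ_{j+k=m} x^j y^k/(j!k!)) = Σ_m (x+y)^m/m! by the binomial theorem.
So the two sides agree for all real values of x and y for which both sides are defined.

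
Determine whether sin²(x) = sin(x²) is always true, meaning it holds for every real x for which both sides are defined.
No, this is NOT an identity.

Claim: sin²(x) = sin(x²).
Test a specific point where both sides are defined: x = π.
LHS = sin²(x) ≈ 0.0000
RHS = sin(x²) ≈ -0.4303
Since 0.0000 ≠ -0.4303, the equation fails at this point, so it cannot hold for every real x for which both sides are defined.
sin²(x) means (sin x)², squaring the output; sin(x²) squares the input. These are different functions.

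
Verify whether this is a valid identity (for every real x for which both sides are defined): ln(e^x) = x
Yes, this is an identity.

Claim: ln(e^x) = x.
Reasoning: ln is the inverse of the exponential: ln(e^x) asks for the exponent p with e^p = e^x, and since e^p is one-to-one that exponent is p = x.
So the two sides agree for every real x for which both sides are defined.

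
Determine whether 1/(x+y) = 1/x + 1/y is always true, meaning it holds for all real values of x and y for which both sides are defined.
No, this is NOT an identity.

Claim: 1/(x+y) = 1/x + 1/y.
Test a specific point where both sides are defined: x = 5, y = -3.
LHS = 1/(x+y) ≈ 0.5000
RHS = 1/x + 1/y ≈ -0.1333
Since 0.5000 ≠ -0.1333, the equation fails at this point, so it cannot hold for all real values of x and y for which both sides are defined.
1/x + 1/y = (x+y)/(xy), which is not 1/(x+y).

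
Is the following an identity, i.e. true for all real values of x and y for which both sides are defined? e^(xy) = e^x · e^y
Claim: e^(xy) = e^x · e^y.
Test a specific point where both sides are defined: x = 5, y = 1/2.
LHS = e^(xy) ≈ 12.1825
RHS = e^x · e^y ≈ 244.6919
Since 12.1825 ≠ 244.6919, the equation fails at this point, so it cannot hold for all real values of x and y for which both sides are defined.
e^x · e^y = e^(x+y), not e^(xy).

Conclusion: No, this is NOT an identity.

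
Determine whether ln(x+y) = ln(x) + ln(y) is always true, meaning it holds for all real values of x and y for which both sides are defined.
No, this is NOT an identity.

Claim: ln(x+y) = ln(x) + ln(y).
Test a specific point where both sides are defined: x = 1, y = 2.
LHS = ln(x+y) ≈ 1.0986
RHS = ln(x) + ln(y) ≈ 0.6931
Since 1.0986 ≠ 0.6931, the equation fails at this point, so it cannot hold for all real values of x and y for which both sides are defined.
ln(x) + ln(y) = ln(xy), not ln(x+y).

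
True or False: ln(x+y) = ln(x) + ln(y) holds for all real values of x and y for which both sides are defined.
Claim: ln(x+y) = ln(x) + ln(y).
Test a specific point where both sides are defined: x = 4, y = 2.
LHS = ln(x+y) ≈ 1.7918
RHS = ln(x) + ln(y) ≈ 2.0794
Since 1.7918 ≠ 2.0794, the equation fails at this point, so it cannot hold for all real values of x and y for which both sides are defined.
ln(x) + ln(y) = ln(xy), not ln(x+y).

Conclusion: False.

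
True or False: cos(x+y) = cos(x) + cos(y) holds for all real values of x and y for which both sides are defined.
False.

Claim: cos(x+y) = cos(x) + cos(y).
Test a specific point where both sides are defined: x = -π/3, y = -π/4.
LHS = cos(x+y) ≈ -0.2588
RHS = cos(x) + cos(y) ≈ 1.2071
Since -0.2588 ≠ 1.2071, the equation fails at this point, so it cannot hold for all real values of x and y for which both sides are defined.
The correct expansion is cos(x+y) = cos(x)cos(y) - sin(x)sin(y); cosine is not additive.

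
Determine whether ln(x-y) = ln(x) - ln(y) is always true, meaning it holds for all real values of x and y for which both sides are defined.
Claim: ln(x-y) = ln(x) - ln(y).
Test a specific point where both sides are defined: x = 4, y = 3.
LHS = ln(x-y) ≈ 0.0000
RHS = ln(x) - ln(y) ≈ 0.2877
Since 0.0000 ≠ 0.2877, the equation fails at this point, so it cannot hold for all real values of x and y for which both sides are defined.
ln(x) - ln(y) = ln(x/y), not ln(x-y).

Conclusion: No, this is NOT an identity.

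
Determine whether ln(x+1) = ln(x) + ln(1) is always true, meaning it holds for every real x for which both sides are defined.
Claim: ln(x+1) = ln(x) + ln(1).
Test a specific point where both sides are defined: x = 3.
LHS = ln(x+1) ≈ 1.3863
RHS = ln(x) + ln(1) ≈ 1.0986
Since 1.3863 ≠ 1.0986, the equation fails at this point, so it cannot hold for every real x for which both sides are defined.
ln(1) = 0, so the right side is just ln(x), which differs from ln(x+1).

Conclusion: No, this is NOT an identity.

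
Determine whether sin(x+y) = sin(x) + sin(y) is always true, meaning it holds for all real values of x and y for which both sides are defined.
No, this is NOT an identity.

Claim: sin(x+y) = sin(x) + sin(y).
Test a specific point where both sides are defined: x = 3π/4, y = π/2.
LHS = sin(x+y) ≈ -0.7071
RHS = sin(x) + sin(y) ≈ 1.7071
Since -0.7071 ≠ 1.7071, the equation fails at this point, so it cannot hold for all real values of x and y for which both sides are defined.
The correct expansion is sin(x+y) = sin(x)cos(y) + cos(x)sin(y); sine is not additive.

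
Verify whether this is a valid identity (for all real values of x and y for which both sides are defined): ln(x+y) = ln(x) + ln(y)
Claim: ln(x+y) = ln(x) + ln(y).
Test a specific point where both sides are defined: x = 5, y = 1.
LHS = ln(x+y) ≈ 1.7918
RHS = ln(x) + ln(y) ≈ 1.6094
Since 1.7918 ≠ 1.6094, the equation fails at this point, so it cannot hold for all real values of x and y for which both sides are defined.
ln(x) + ln(y) = ln(xy), not ln(x+y).

Conclusion: No, this is NOT an identity.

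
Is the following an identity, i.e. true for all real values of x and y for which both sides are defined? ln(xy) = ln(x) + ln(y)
Claim: ln(xy) = ln(x) + ln(y).
Reasoning: Both sides are simultaneously defined only when x, y > 0. Write x = e^p, y = e^q (p = ln x, q = ln y). Then xy = e^p · e^q = e^(p+q), so ln(xy) = p + q = ln(x) + ln(y).
So the two sides agree for all real values of x and y for which both sides are defined.

Conclusion: Yes, this is an identity.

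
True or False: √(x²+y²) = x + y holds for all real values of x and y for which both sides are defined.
Claim: √(x²+y²) = x + y.
Test a specific point where both sides are defined: x = 5, y = -1.
LHS = √(x²+y²) ≈ 5.0990
RHS = x + y ≈ 4.0000
Since 5.0990 ≠ 4.0000, the equation fails at this point, so it cannot hold for all real values of x and y for which both sides are defined.
(x+y)² = x² + 2xy + y², not x² + y², so the square root does not split this way.

Conclusion: False.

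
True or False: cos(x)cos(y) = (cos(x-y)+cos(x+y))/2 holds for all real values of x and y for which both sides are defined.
True.

Claim: cos(x)cos(y) = (cos(x-y)+cos(x+y))/2.
Reasoning: cos(x-y) = cos(x)cos(y) + sin(x)sin(y) and cos(x+y) = cos(x)cos(y) - sin(x)sin(y). Adding, cos(x-y) + cos(x+y) = 2cos(x)cos(y); divide by 2.
So the two sides agree for all real values of x and y for which both sides are defined.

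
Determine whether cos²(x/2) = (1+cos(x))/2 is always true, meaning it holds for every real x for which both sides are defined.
Yes, this is an identity.

Claim: cos²(x/2) = (1+cos(x))/2.
Reasoning: Use cos(2θ) = 2cos²θ - 1 with θ = x/2: cos(x) = 2cos²(x/2) - 1. Solving for cos²(x/2) gives (1 + cos(x))/2.
So the two sides agree for every real x for which both sides are defined.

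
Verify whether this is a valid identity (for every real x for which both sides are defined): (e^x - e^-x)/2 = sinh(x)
Yes, this is an identity.

Claim: (e^x - e^-x)/2 = sinh(x).
Reasoning: This is exactly the definition of the hyperbolic sine: sinh(x) := (e^x - e^-x)/2.
So the two sides agree for every real x for which both sides are defined.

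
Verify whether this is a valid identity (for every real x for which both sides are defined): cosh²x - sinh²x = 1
Claim: cosh²x - sinh²x = 1.
Reasoning: With cosh(x) = (e^x + e^-x)/2 and sinh(x) = (e^x - e^-x)/2: cosh²x = (e^(2x) + 2 + e^(-2x))/4 and sinh²x = (e^(2x) - 2 + e^(-2x))/4. Subtracting leaves 4/4 = 1.
So the two sides agree for every real x for which both sides are defined.

Conclusion: Yes, this is an identity.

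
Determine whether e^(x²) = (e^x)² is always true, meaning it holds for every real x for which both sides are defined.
No, this is NOT an identity.

Claim: e^(x²) = (e^x)².
Test a specific point where both sides are defined: x = 3/2.
LHS = e^(x²) ≈ 9.4877
RHS = (e^x)² ≈ 20.0855
Since 9.4877 ≠ 20.0855, the equation fails at this point, so it cannot hold for every real x for which both sides are defined.
(e^x)² = e^(2x), and 2x ≠ x² in general.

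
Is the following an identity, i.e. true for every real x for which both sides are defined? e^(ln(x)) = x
Claim: e^(ln(x)) = x.
Reasoning: For x > 0, ln(x) is by definition the exponent p such that e^p = x. Raising e to that exponent therefore returns x: e^(ln x) = x.
So the two sides agree for every real x for which both sides are defined.

Conclusion: Yes, this is an identity.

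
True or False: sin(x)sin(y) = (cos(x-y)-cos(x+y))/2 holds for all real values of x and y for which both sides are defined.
True.

Claim: sin(x)sin(y) = (cos(x-y)-cos(x+y))/2.
Reasoning: cos(x-y) = cos(x)cos(y) + sin(x)sin(y) and cos(x+y) = cos(x)cos(y) - sin(x)sin(y). Subtracting, cos(x-y) - cos(x+y) = 2sin(x)sin(y); divide by 2.
So the two sides agree for all real values of x and y for which both sides are defined.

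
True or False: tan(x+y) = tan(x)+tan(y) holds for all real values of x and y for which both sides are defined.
False.

Claim: tan(x+y) = tan(x)+tan(y).
Test a specific point where both sides are defined: x = π/3, y = π/3.
LHS = tan(x+y) ≈ -1.7321
RHS = tan(x)+tan(y) ≈ 3.4641
Since -1.7321 ≠ 3.4641, the equation fails at this point, so it cannot hold for all real values of x and y for which both sides are defined.
The correct formula is tan(x+y) = (tan(x) + tan(y))/(1 - tan(x)tan(y)).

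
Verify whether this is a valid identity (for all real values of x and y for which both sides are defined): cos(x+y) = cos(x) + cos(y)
Claim: cos(x+y) = cos(x) + cos(y).
Test a specific point where both sides are defined: x = -π/6, y = π/2.
LHS = cos(x+y) ≈ 0.5000
RHS = cos(x) + cos(y) ≈ 0.8660
Since 0.5000 ≠ 0.8660, the equation fails at this point, so it cannot hold for all real values of x and y for which both sides are defined.
The correct expansion is cos(x+y) = cos(x)cos(y) - sin(x)sin(y); cosine is not additive.

Conclusion: No, this is NOT an identity.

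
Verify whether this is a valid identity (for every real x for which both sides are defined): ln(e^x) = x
Yes, this is an identity.

Claim: ln(e^x) = x.
Reasoning: ln is the inverse of the exponential: ln(e^x) asks for the exponent p with e^p = e^x, and since e^p is one-to-one that exponent is p = x.
So the two sides agree for every real x for which both sides are defined.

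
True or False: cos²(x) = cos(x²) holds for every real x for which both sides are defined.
Claim: cos²(x) = cos(x²).
Test a specific point where both sides are defined: x = -π/2.
LHS = cos²(x) ≈ 0.0000
RHS = cos(x²) ≈ -0.7812
Since 0.0000 ≠ -0.7812, the equation fails at this point, so it cannot hold for every real x for which both sides are defined.
cos²(x) means (cos x)², squaring the output; cos(x²) squares the input. These are different functions.

Conclusion: False.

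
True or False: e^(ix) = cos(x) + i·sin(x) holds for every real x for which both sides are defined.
True.

Claim: e^(ix) = cos(x) + i·sin(x).
Reasoning: Euler's formula. Expand e^(ix) = Σ (ix)^k / k!. Since i² = -1, the even-k terms are Σ (-1)^m x^(2m)/(2m)! = cos(x) and the odd-k terms are i · Σ (-1)^m x^(2m+1)/(2m+1)! = i·sin(x).
So the two sides agree for every real x for which both sides are defined.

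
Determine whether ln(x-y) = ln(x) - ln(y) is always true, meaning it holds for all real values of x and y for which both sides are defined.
No, this is NOT an identity.

Claim: ln(x-y) = ln(x) - ln(y).
Test a specific point where both sides are defined: x = 3/2, y = 1/2.
LHS = ln(x-y) ≈ 0.0000
RHS = ln(x) - ln(y) ≈ 1.0986
Since 0.0000 ≠ 1.0986, the equation fails at this point, so it cannot hold for all real values of x and y for which both sides are defined.
ln(x) - ln(y) = ln(x/y), not ln(x-y).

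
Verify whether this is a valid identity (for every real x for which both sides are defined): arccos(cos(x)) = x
Claim: arccos(cos(x)) = x.
Test a specific point where both sides are defined: x = -π/6.
LHS = arccos(cos(x)) ≈ 0.5236
RHS = x ≈ -0.5236
Since 0.5236 ≠ -0.5236, the equation fails at this point, so it cannot hold for every real x for which both sides are defined.
arccos only returns values in [0, π], so arccos(cos(x)) = x holds only for x in that interval, not for all real x.

Conclusion: No, this is NOT an identity.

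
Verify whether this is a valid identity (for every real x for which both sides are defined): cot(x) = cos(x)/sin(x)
Yes, this is an identity.

Claim: cot(x) = cos(x)/sin(x).
Reasoning: cot(x) is defined as 1/tan(x) = 1/(sin(x)/cos(x)) = cos(x)/sin(x), wherever sin(x) ≠ 0.
So the two sides agree for every real x for which both sides are defined.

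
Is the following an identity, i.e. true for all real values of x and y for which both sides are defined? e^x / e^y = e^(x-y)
Yes, this is an identity.

Claim: e^x / e^y = e^(x-y).
Reasoning: 1/e^y = e^(-y), so e^x / e^y = e^x · e^(-y) = e^(x + (-y)) = e^(x-y) by the product rule for exponents.
So the two sides agree for all real values of x and y for which both sides are defined.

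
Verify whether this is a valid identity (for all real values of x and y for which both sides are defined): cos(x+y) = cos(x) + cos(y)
No, this is NOT an identity.

Claim: cos(x+y) = cos(x) + cos(y).
Test a specific point where both sides are defined: x = 3π/4, y = π/3.
LHS = cos(x+y) ≈ -0.9659
RHS = cos(x) + cos(y) ≈ -0.2071
Since -0.9659 ≠ -0.2071, the equation fails at this point, so it cannot hold for all real values of x and y for which both sides are defined.
The correct expansion is cos(x+y) = cos(x)cos(y) - sin(x)sin(y); cosine is not additive.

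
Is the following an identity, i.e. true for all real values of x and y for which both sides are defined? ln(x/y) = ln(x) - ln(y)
Yes, this is an identity.

Claim: ln(x/y) = ln(x) - ln(y).
Reasoning: Both sides are simultaneously defined only when x, y > 0. Write x = e^p, y = e^q. Then x/y = e^(p-q), so ln(x/y) = p - q = ln(x) - ln(y).
So the two sides agree for all real values of x and y for which both sides are defined.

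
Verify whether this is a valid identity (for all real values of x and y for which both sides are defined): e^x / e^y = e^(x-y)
Yes, this is an identity.

Claim: e^x / e^y = e^(x-y).
Reasoning: 1/e^y = e^(-y), so e^x / e^y = e^x · e^(-y) = e^(x + (-y)) = e^(x-y) by the product rule for exponents.
So the two sides agree for all real values of x and y for which both sides are defined.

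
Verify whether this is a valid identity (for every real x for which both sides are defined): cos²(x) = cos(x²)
Claim: cos²(x) = cos(x²).
Test a specific point where both sides are defined: x = -π/6.
LHS = cos²(x) ≈ 0.7500
RHS = cos(x²) ≈ 0.9627
Since 0.7500 ≠ 0.9627, the equation fails at this point, so it cannot hold for every real x for which both sides are defined.
cos²(x) means (cos x)², squaring the output; cos(x²) squares the input. These are different functions.

Conclusion: No, this is NOT an identity.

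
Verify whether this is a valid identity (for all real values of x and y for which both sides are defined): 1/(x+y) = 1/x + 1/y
No, this is NOT an identity.

Claim: 1/(x+y) = 1/x + 1/y.
Test a specific point where both sides are defined: x = 5, y = -3.
LHS = 1/(x+y) ≈ 0.5000
RHS = 1/x + 1/y ≈ -0.1333
Since 0.5000 ≠ -0.1333, the equation fails at this point, so it cannot hold for all real values of x and y for which both sides are defined.
1/x + 1/y = (x+y)/(xy), which is not 1/(x+y).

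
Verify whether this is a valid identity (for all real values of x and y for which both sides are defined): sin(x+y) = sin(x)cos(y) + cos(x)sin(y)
Yes, this is an identity.

Claim: sin(x+y) = sin(x)cos(y) + cos(x)sin(y).
Reasoning: By Euler's formula e^(i(x+y)) = e^(ix)·e^(iy) = (cos x + i·sin x)(cos y + i·sin y). The imaginary part of the left side is sin(x+y); the imaginary part of the product is sin(x)cos(y) + cos(x)sin(y).
So the two sides agree for all real values of x and y for which both sides are defined.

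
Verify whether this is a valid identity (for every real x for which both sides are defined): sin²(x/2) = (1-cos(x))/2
Yes, this is an identity.

Claim: sin²(x/2) = (1-cos(x))/2.
Reasoning: Use cos(2θ) = 1 - 2sin²θ with θ = x/2: cos(x) = 1 - 2sin²(x/2). Solving for sin²(x/2) gives (1 - cos(x))/2.
So the two sides agree for every real x for which both sides are defined.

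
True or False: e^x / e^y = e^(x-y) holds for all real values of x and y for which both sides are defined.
Claim: e^x / e^y = e^(x-y).
Reasoning: 1/e^y = e^(-y), so e^x / e^y = e^x · e^(-y) = e^(x + (-y)) = e^(x-y) by the product rule for exponents.
So the two sides agree for all real values of x and y for which both sides are defined.

Conclusion: True.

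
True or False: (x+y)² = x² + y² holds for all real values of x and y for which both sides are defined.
False.

Claim: (x+y)² = x² + y².
Test a specific point where both sides are defined: x = 2, y = -2.
LHS = (x+y)² ≈ 0.0000
RHS = x² + y² ≈ 8.0000
Since 0.0000 ≠ 8.0000, the equation fails at this point, so it cannot hold for all real values of x and y for which both sides are defined.
The correct expansion is (x+y)² = x² + 2xy + y²; the cross term 2xy is missing.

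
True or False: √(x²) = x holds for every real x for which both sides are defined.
False.

Claim: √(x²) = x.
Test a specific point where both sides are defined: x = -1.
LHS = √(x²) ≈ 1.0000
RHS = x ≈ -1.0000
Since 1.0000 ≠ -1.0000, the equation fails at this point, so it cannot hold for every real x for which both sides are defined.
√(x²) = |x|, which differs from x whenever x < 0 (both sides are defined for every real x).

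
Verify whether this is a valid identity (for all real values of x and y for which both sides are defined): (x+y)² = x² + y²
Claim: (x+y)² = x² + y².
Test a specific point where both sides are defined: x = 1/2, y = -2.
LHS = (x+y)² ≈ 2.2500
RHS = x² + y² ≈ 4.2500
Since 2.2500 ≠ 4.2500, the equation fails at this point, so it cannot hold for all real values of x and y for which both sides are defined.
The correct expansion is (x+y)² = x² + 2xy + y²; the cross term 2xy is missing.

Conclusion: No, this is NOT an identity.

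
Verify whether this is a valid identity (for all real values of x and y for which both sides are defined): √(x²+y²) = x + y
No, this is NOT an identity.

Claim: √(x²+y²) = x + y.
Test a specific point where both sides are defined: x = -1, y = 4.
LHS = √(x²+y²) ≈ 4.1231
RHS = x + y ≈ 3.0000
Since 4.1231 ≠ 3.0000, the equation fails at this point, so it cannot hold for all real values of x and y for which both sides are defined.
(x+y)² = x² + 2xy + y², not x² + y², so the square root does not split this way.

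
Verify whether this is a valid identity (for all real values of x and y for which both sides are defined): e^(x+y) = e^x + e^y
No, this is NOT an identity.

Claim: e^(x+y) = e^x + e^y.
Test a specific point where both sides are defined: x = 1/2, y = 3.
LHS = e^(x+y) ≈ 33.1155
RHS = e^x + e^y ≈ 21.7343
Since 33.1155 ≠ 21.7343, the equation fails at this point, so it cannot hold for all real values of x and y for which both sides are defined.
The correct rule is e^(x+y) = e^x · e^y (a product, not a sum).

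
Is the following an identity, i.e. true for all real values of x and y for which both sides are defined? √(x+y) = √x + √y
No, this is NOT an identity.

Claim: √(x+y) = √x + √y.
Test a specific point where both sides are defined: x = 3/2, y = 3/2.
LHS = √(x+y) ≈ 1.7321
RHS = √x + √y ≈ 2.4495
Since 1.7321 ≠ 2.4495, the equation fails at this point, so it cannot hold for all real values of x and y for which both sides are defined.
Squaring the right side gives x + 2√(xy) + y, not x + y.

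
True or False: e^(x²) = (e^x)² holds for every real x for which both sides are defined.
Claim: e^(x²) = (e^x)².
Test a specific point where both sides are defined: x = 3/2.
LHS = e^(x²) ≈ 9.4877
RHS = (e^x)² ≈ 20.0855
Since 9.4877 ≠ 20.0855, the equation fails at this point, so it cannot hold for every real x for which both sides are defined.
(e^x)² = e^(2x), and 2x ≠ x² in general.

Conclusion: False.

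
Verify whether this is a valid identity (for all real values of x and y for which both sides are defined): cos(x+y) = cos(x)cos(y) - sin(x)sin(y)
Claim: cos(x+y) = cos(x)cos(y) - sin(x)sin(y).
Reasoning: By Euler's formula e^(i(x+y)) = e^(ix)·e^(iy) = (cos x + i·sin x)(cos y + i·sin y). The real part of the left side is cos(x+y); the real part of the product is cos(x)cos(y) - sin(x)sin(y) (since i·i = -1).
So the two sides agree for all real values of x and y for which both sides are defined.

Conclusion: Yes, this is an identity.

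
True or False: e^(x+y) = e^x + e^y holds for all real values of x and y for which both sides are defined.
False.

Claim: e^(x+y) = e^x + e^y.
Test a specific point where both sides are defined: x = 4, y = 3.
LHS = e^(x+y) ≈ 1096.6332
RHS = e^x + e^y ≈ 74.6837
Since 1096.6332 ≠ 74.6837, the equation fails at this point, so it cannot hold for all real values of x and y for which both sides are defined.
The correct rule is e^(x+y) = e^x · e^y (a product, not a sum).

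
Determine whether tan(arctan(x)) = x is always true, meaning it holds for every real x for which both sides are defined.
Claim: tan(arctan(x)) = x.
Reasoning: For every real x, arctan(x) is by definition the angle in (-π/2, π/2) whose tangent equals x. Taking the tangent of that angle returns x.
So the two sides agree for every real x for which both sides are defined.

Conclusion: Yes, this is an identity.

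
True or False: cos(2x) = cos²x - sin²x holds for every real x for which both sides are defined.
True.

Claim: cos(2x) = cos²x - sin²x.
Reasoning: Put y = x in the addition formula cos(x+y) = cos(x)cos(y) - sin(x)sin(y): cos(2x) = cos²x - sin²x.
So the two sides agree for every real x for which both sides are defined.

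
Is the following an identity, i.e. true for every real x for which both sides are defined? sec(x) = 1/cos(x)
Yes, this is an identity.

Claim: sec(x) = 1/cos(x).
Reasoning: sec(x) is by definition the reciprocal of cos(x), wherever cos(x) ≠ 0.
So the two sides agree for every real x for which both sides are defined.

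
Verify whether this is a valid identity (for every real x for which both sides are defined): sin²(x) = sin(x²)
No, this is NOT an identity.

Claim: sin²(x) = sin(x²).
Test a specific point where both sides are defined: x = -π/6.
LHS = sin²(x) ≈ 0.2500
RHS = sin(x²) ≈ 0.2707
Since 0.2500 ≠ 0.2707, the equation fails at this point, so it cannot hold for every real x for which both sides are defined.
sin²(x) means (sin x)², squaring the output; sin(x²) squares the input. These are different functions.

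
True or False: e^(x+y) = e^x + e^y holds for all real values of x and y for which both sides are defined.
False.

Claim: e^(x+y) = e^x + e^y.
Test a specific point where both sides are defined: x = 1/2, y = 5.
LHS = e^(x+y) ≈ 244.6919
RHS = e^x + e^y ≈ 150.0619
Since 244.6919 ≠ 150.0619, the equation fails at this point, so it cannot hold for all real values of x and y for which both sides are defined.
The correct rule is e^(x+y) = e^x · e^y (a product, not a sum).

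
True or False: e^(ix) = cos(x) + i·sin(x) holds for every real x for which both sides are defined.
True.

Claim: e^(ix) = cos(x) + i·sin(x).
Reasoning: Euler's formula. Expand e^(ix) = Σ (ix)^k / k!. Since i² = -1, the even-k terms are Σ (-1)^m x^(2m)/(2m)! = cos(x) and the odd-k terms are i · Σ (-1)^m x^(2m+1)/(2m+1)! = i·sin(x).
So the two sides agree for every real x for which both sides are defined.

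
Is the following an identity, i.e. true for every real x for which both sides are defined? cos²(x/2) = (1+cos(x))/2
Yes, this is an identity.

Claim: cos²(x/2) = (1+cos(x))/2.
Reasoning: Use cos(2θ) = 2cos²θ - 1 with θ = x/2: cos(x) = 2cos²(x/2) - 1. Solving for cos²(x/2) gives (1 + cos(x))/2.
So the two sides agree for every real x for which both sides are defined.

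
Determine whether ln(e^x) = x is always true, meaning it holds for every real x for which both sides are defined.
Yes, this is an identity.

Claim: ln(e^x) = x.
Reasoning: ln is the inverse of the exponential: ln(e^x) asks for the exponent p with e^p = e^x, and since e^p is one-to-one that exponent is p = x.
So the two sides agree for every real x for which both sides are defined.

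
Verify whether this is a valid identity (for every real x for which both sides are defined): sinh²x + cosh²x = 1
Claim: sinh²x + cosh²x = 1.
Test a specific point where both sides are defined: x = 2.
LHS = sinh²x + cosh²x ≈ 27.3082
RHS = 1 ≈ 1.0000
Since 27.3082 ≠ 1.0000, the equation fails at this point, so it cannot hold for every real x for which both sides are defined.
The correct hyperbolic identity is cosh²x - sinh²x = 1 (a difference); the sum sinh²x + cosh²x equals cosh(2x).

Conclusion: No, this is NOT an identity.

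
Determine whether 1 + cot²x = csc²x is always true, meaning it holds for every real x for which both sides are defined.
Yes, this is an identity.

Claim: 1 + cot²x = csc²x.
Reasoning: Start from sin²x + cos²x = 1 and divide every term by sin²x (allowed wherever cot x and csc x are defined): 1 + cot²x = 1/sin²x = csc²x.
So the two sides agree for every real x for which both sides are defined.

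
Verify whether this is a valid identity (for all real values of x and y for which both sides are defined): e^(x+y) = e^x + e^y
Claim: e^(x+y) = e^x + e^y.
Test a specific point where both sides are defined: x = -3, y = 2.
LHS = e^(x+y) ≈ 0.3679
RHS = e^x + e^y ≈ 7.4388
Since 0.3679 ≠ 7.4388, the equation fails at this point, so it cannot hold for all real values of x and y for which both sides are defined.
The correct rule is e^(x+y) = e^x · e^y (a product, not a sum).

Conclusion: No, this is NOT an identity.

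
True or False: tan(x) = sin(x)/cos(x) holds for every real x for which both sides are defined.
True.

Claim: tan(x) = sin(x)/cos(x).
Reasoning: For an angle x whose terminal point on the unit circle is (cos x, sin x), tan(x) is defined as the ratio (second coordinate)/(first coordinate) = sin(x)/cos(x), wherever cos(x) ≠ 0.
So the two sides agree for every real x for which both sides are defined.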